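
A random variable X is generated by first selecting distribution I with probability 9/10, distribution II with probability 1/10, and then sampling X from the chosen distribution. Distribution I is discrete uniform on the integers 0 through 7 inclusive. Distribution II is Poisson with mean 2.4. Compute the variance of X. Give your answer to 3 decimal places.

Per component, I: μ=3.5, E[X²]=17.5; II: μ=2.4, E[X²]=8.16.
E[X] = 0.9·3.5 + 0.1·2.4 = 3.39.
E[X²] = 0.9·17.5 + 0.1·8.16 = 16.566.
Var(X) = E[X²] − (E[X])² = 16.566 − 11.4921 = 5.0739.

5.074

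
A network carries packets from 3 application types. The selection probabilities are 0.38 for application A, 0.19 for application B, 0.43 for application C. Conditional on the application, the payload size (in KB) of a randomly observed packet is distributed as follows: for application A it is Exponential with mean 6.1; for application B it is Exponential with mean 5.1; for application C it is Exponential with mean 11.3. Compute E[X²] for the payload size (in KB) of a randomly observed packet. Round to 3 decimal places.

For each component E[X²] = Var + (mean)², giving A: 74.42; B: 52.02; C: 255.38.
Overall E[X²] = 0.38·74.42 + 0.19·52.02 + 0.43·255.38 = 147.977.

147.977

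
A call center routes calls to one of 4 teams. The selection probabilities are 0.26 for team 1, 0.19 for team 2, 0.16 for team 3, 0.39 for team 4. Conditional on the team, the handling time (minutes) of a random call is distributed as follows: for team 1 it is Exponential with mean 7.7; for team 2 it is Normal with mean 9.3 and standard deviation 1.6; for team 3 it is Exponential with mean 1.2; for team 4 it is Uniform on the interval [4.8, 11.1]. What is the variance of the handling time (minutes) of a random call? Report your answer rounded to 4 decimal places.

Per component, 1: μ=7.7, E[X²]=118.58; 2: μ=9.3, E[X²]=89.05; 3: μ=1.2, E[X²]=2.88; 4: μ=7.95, E[X²]=66.51.
E[X] = 0.26·7.7 + 0.19·9.3 + 0.16·1.2 + 0.39·7.95 = 7.0615.
E[X²] = 0.26·118.58 + 0.19·89.05 + 0.16·2.88 + 0.39·66.51 = 74.15.
Var(X) = E[X²] − (E[X])² = 74.15 − 49.8648 = 24.2852.

24.2852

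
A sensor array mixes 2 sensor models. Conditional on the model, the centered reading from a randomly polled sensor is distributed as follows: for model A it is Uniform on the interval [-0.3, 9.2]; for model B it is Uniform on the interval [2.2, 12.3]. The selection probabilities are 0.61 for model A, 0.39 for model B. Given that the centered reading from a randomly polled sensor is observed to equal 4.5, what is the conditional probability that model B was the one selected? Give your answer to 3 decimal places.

0.376

Likelihoods f(4.5 | ·): A: 0.105263; B: 0.0990099.
Posterior ∝ prior × likelihood. Numerator for B: 0.39·0.0990099 = 0.0386139.
Normalizing constant: 0.61·0.105263 + 0.39·0.0990099 = 0.102824.
P(B | observation) = 0.0386139 / 0.102824 = 0.375532.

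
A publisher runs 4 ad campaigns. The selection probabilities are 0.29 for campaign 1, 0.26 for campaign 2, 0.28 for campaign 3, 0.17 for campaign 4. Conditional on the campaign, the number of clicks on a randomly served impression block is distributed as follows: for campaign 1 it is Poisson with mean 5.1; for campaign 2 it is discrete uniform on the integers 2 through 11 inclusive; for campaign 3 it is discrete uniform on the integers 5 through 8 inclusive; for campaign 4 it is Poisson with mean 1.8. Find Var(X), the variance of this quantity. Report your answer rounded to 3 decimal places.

Per component, 1: μ=5.1, E[X²]=31.11; 2: μ=6.5, E[X²]=50.5; 3: μ=6.5, E[X²]=43.5; 4: μ=1.8, E[X²]=5.04.
E[X] = 0.29·5.1 + 0.26·6.5 + 0.28·6.5 + 0.17·1.8 = 5.295.
E[X²] = 0.29·31.11 + 0.26·50.5 + 0.28·43.5 + 0.17·5.04 = 35.1887.
Var(X) = E[X²] − (E[X])² = 35.1887 − 28.037 = 7.15168.

7.152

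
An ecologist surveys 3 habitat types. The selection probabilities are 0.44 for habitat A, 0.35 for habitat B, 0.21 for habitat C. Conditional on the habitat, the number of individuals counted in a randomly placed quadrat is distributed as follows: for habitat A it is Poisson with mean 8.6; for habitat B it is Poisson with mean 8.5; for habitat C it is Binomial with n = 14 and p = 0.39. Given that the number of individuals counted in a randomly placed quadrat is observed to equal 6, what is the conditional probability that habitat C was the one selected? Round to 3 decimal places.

Likelihoods P(X=6 | ·): A: 0.103449; B: 0.106581; C: 0.202573.
Posterior ∝ prior × likelihood. Numerator for C: 0.21·0.202573 = 0.0425403.
Normalizing constant: 0.44·0.103449 + 0.35·0.106581 + 0.21·0.202573 = 0.125361.
P(C | observation) = 0.0425403 / 0.125361 = 0.339343.

0.339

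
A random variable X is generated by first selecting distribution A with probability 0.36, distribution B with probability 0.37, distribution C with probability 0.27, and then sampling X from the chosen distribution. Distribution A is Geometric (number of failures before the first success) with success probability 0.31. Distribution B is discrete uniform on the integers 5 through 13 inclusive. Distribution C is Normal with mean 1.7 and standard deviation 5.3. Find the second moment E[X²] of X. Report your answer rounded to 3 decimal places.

45.170

For each component E[X²] = Var + (mean)², giving A: 12.1342; B: 87.6667; C: 30.98.
Overall E[X²] = 0.36·12.1342 + 0.37·87.6667 + 0.27·30.98 = 45.1696.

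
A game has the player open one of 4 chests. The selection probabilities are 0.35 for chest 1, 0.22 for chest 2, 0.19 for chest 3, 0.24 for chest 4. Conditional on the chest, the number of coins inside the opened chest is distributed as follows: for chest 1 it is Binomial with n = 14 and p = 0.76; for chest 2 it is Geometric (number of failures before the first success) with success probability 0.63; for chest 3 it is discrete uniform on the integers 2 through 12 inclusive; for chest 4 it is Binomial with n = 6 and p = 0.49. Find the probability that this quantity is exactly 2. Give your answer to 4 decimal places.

0.0947

Conditional on each chest, P(X = 2): 1: 1.91957e-06; 2: 0.086247; 3: 0.0909091; 4: 0.243649.
By total probability, P(X = 2) = 0.35·1.91957e-06 + 0.22·0.086247 + 0.19·0.0909091 + 0.24·0.243649 = 0.0947234.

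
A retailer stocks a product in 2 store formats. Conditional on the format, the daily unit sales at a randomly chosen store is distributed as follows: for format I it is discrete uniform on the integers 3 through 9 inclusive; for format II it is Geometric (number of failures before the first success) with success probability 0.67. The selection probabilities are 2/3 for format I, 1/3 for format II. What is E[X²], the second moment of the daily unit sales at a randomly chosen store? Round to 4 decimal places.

For each component E[X²] = Var + (mean)², giving I: 40; II: 0.977723.
Overall E[X²] = 0.666667·40 + 0.333333·0.977723 = 26.9926.

26.9926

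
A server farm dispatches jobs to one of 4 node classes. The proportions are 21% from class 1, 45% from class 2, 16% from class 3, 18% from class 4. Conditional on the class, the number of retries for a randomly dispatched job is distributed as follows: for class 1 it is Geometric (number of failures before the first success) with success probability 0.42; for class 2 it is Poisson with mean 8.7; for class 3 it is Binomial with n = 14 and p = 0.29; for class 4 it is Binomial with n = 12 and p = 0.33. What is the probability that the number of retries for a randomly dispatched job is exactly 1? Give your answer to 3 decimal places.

Conditional on each class, P(X = 1): 1: 0.2436; 2: 0.0014493; 3: 0.0473026; 4: 0.0483635.
By total probability, P(X = 1) = 0.21·0.2436 + 0.45·0.0014493 + 0.16·0.0473026 + 0.18·0.0483635 = 0.068082.

0.068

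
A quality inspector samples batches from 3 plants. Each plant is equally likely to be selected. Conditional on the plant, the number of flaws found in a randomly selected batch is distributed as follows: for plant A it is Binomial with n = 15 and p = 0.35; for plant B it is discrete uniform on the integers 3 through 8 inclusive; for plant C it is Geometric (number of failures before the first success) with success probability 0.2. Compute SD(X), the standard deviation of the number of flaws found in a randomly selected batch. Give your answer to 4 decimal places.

3.0343

Per component, A: μ=5.25, E[X²]=30.975; B: μ=5.5, E[X²]=33.1667; C: μ=4, E[X²]=36.
E[X] = 0.333333·5.25 + 0.333333·5.5 + 0.333333·4 = 4.91667.
E[X²] = 0.333333·30.975 + 0.333333·33.1667 + 0.333333·36 = 33.3806.
Var(X) = E[X²] − (E[X])² = 33.3806 − 24.1736 = 9.20694.
SD(X) = √9.20694 = 3.03429.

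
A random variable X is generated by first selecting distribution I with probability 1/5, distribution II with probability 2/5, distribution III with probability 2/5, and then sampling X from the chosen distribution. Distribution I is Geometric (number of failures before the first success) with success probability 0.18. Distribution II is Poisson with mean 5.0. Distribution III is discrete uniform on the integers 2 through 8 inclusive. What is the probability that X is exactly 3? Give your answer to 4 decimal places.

0.1331

Conditional on each component, P(X = 3): I: 0.0992462; II: 0.140374; III: 0.142857.
By total probability, P(X = 3) = 0.2·0.0992462 + 0.4·0.140374 + 0.4·0.142857 = 0.133142.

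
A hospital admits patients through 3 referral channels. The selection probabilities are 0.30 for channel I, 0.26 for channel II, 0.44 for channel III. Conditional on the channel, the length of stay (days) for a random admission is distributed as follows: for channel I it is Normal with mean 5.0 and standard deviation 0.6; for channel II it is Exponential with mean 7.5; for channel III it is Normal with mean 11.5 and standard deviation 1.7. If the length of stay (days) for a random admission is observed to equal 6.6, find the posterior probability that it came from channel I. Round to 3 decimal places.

0.263

Likelihoods f(6.6 | ·): I: 0.0189933; II: 0.0553044; III: 0.00368477.
Posterior ∝ prior × likelihood. Numerator for I: 0.3·0.0189933 = 0.00569799.
Normalizing constant: 0.3·0.0189933 + 0.26·0.0553044 + 0.44·0.00368477 = 0.0216984.
P(I | observation) = 0.00569799 / 0.0216984 = 0.262599.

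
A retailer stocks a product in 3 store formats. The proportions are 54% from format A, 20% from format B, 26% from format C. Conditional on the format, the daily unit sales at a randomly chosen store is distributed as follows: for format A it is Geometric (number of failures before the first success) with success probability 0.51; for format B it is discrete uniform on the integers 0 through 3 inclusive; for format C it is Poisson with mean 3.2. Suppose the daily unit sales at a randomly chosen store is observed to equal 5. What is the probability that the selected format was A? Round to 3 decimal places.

0.208

Likelihoods P(X=5 | ·): A: 0.0144062; B: 0; C: 0.113979.
Posterior ∝ prior × likelihood. Numerator for A: 0.54·0.0144062 = 0.00777937.
Normalizing constant: 0.54·0.0144062 + 0.2·0 + 0.26·0.113979 = 0.037414.
P(A | observation) = 0.00777937 / 0.037414 = 0.207927.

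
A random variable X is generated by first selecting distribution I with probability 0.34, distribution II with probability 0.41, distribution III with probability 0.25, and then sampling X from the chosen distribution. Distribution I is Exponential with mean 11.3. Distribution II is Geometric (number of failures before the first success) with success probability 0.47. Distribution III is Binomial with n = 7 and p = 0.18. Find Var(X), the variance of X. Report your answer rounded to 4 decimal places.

67.6512

Per component, I: μ=11.3, E[X²]=255.38; II: μ=1.12766, E[X²]=3.67089; III: μ=1.26, E[X²]=2.6208.
E[X] = 0.34·11.3 + 0.41·1.12766 + 0.25·1.26 = 4.61934.
E[X²] = 0.34·255.38 + 0.41·3.67089 + 0.25·2.6208 = 88.9895.
Var(X) = E[X²] − (E[X])² = 88.9895 − 21.3383 = 67.6512.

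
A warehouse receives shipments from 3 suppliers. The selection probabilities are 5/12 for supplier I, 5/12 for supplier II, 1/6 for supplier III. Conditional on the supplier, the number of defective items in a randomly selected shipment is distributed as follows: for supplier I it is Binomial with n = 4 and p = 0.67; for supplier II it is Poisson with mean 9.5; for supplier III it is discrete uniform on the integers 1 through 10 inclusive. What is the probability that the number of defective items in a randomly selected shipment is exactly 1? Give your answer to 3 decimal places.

Conditional on each supplier, P(X = 1): I: 0.0963112; II: 0.000711092; III: 0.1.
By total probability, P(X = 1) = 0.416667·0.0963112 + 0.416667·0.000711092 + 0.166667·0.1 = 0.0570926.

0.057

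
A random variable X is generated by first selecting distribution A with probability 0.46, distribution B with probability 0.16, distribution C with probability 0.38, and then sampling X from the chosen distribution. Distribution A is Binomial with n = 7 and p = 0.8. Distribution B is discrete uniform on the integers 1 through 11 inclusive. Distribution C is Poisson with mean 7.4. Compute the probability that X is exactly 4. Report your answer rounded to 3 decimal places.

0.096

Conditional on each component, P(X = 4): A: 0.114688; B: 0.0909091; C: 0.0763724.
By total probability, P(X = 4) = 0.46·0.114688 + 0.16·0.0909091 + 0.38·0.0763724 = 0.0963234.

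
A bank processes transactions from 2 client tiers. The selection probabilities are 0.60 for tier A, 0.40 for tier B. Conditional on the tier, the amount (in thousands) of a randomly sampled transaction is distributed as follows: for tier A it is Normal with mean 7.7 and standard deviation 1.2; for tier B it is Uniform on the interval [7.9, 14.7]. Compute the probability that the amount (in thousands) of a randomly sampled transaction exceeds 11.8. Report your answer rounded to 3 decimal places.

Conditional on each tier, P(X > 11.8): A: 0.000316964; B: 0.426471.
By total probability, P(X > 11.8) = 0.6·0.000316964 + 0.4·0.426471 = 0.170778.

0.171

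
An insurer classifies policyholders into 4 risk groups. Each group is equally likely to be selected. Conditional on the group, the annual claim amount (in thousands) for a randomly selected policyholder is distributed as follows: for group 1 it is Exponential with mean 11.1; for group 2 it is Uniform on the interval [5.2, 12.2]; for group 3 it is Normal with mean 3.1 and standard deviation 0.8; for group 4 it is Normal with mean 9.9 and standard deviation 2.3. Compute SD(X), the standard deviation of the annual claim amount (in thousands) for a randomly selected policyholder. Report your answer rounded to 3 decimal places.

6.534

Per component, 1: μ=11.1, E[X²]=246.42; 2: μ=8.7, E[X²]=79.7733; 3: μ=3.1, E[X²]=10.25; 4: μ=9.9, E[X²]=103.3.
E[X] = 0.25·11.1 + 0.25·8.7 + 0.25·3.1 + 0.25·9.9 = 8.2.
E[X²] = 0.25·246.42 + 0.25·79.7733 + 0.25·10.25 + 0.25·103.3 = 109.936.
Var(X) = E[X²] − (E[X])² = 109.936 − 67.24 = 42.6958.
SD(X) = √42.6958 = 6.5342.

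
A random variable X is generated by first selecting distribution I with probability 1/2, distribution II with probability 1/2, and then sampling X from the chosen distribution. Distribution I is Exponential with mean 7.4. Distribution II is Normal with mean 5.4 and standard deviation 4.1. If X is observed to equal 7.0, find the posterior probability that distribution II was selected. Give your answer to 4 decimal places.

Likelihoods f(7.0 | ·): I: 0.0524746; II: 0.0901689.
Posterior ∝ prior × likelihood. Numerator for II: 0.5·0.0901689 = 0.0450845.
Normalizing constant: 0.5·0.0524746 + 0.5·0.0901689 = 0.0713218.
P(II | observation) = 0.0450845 / 0.0713218 = 0.632128.

0.6321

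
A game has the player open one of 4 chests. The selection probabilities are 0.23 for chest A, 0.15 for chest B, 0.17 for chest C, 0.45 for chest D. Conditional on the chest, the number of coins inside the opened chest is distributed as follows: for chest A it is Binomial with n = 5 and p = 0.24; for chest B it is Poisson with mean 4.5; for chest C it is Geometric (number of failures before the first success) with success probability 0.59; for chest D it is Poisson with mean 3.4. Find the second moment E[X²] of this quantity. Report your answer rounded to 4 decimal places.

11.2678

For each component E[X²] = Var + (mean)², giving A: 2.352; B: 24.75; C: 1.66073; D: 14.96.
Overall E[X²] = 0.23·2.352 + 0.15·24.75 + 0.17·1.66073 + 0.45·14.96 = 11.2678.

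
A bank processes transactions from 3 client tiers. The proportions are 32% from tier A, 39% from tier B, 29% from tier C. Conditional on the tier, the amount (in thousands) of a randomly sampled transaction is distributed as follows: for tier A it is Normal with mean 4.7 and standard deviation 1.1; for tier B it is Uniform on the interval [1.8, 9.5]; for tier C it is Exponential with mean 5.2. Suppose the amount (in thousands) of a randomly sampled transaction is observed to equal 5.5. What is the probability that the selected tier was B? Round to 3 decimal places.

Likelihoods f(5.5 | ·): A: 0.278396; B: 0.12987; C: 0.06678.
Posterior ∝ prior × likelihood. Numerator for B: 0.39·0.12987 = 0.0506494.
Normalizing constant: 0.32·0.278396 + 0.39·0.12987 + 0.29·0.06678 = 0.159102.
P(B | observation) = 0.0506494 / 0.159102 = 0.318345.

0.318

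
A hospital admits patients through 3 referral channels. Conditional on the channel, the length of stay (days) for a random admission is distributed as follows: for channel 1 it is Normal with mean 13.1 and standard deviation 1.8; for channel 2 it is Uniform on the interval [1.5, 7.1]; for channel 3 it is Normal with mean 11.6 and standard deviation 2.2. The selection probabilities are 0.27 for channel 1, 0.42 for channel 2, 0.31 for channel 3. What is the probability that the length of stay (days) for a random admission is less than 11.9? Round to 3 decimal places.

Conditional on each channel, P(X < 11.9): 1: 0.252493; 2: 1; 3: 0.554233.
By total probability, P(X < 11.9) = 0.27·0.252493 + 0.42·1 + 0.31·0.554233 = 0.659985.

0.660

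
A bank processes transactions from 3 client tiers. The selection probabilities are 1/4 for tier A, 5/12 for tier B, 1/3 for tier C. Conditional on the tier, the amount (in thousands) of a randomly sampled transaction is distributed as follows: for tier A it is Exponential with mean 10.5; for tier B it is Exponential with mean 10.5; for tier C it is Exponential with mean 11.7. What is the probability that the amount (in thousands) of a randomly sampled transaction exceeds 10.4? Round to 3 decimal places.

0.385

Conditional on each tier, P(X > 10.4): A: 0.3714; B: 0.3714; C: 0.411112.
By total probability, P(X > 10.4) = 0.25·0.3714 + 0.416667·0.3714 + 0.333333·0.411112 = 0.384637.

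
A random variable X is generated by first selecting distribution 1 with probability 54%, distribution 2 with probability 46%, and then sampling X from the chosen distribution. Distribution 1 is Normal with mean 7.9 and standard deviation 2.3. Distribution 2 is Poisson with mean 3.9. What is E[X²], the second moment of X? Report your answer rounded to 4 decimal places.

45.3486

For each component E[X²] = Var + (mean)², giving 1: 67.7; 2: 19.11.
Overall E[X²] = 0.54·67.7 + 0.46·19.11 = 45.3486.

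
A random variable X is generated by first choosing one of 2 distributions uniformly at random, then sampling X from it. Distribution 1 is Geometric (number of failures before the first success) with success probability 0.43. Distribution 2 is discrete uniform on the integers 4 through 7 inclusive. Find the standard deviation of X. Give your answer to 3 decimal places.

Per component, 1: μ=1.32558, E[X²]=4.83991; 2: μ=5.5, E[X²]=31.5.
E[X] = 0.5·1.32558 + 0.5·5.5 = 3.41279.
E[X²] = 0.5·4.83991 + 0.5·31.5 = 18.17.
Var(X) = E[X²] − (E[X])² = 18.17 − 11.6471 = 6.52282.
SD(X) = √6.52282 = 2.55398.

2.554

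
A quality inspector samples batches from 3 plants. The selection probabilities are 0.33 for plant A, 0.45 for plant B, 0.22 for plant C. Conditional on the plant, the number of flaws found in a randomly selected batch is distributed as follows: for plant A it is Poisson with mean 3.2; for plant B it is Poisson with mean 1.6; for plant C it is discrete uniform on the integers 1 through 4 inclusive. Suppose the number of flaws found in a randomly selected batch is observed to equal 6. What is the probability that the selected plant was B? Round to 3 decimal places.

Likelihoods P(X=6 | ·): A: 0.060789; B: 0.00470453; C: 0.
Posterior ∝ prior × likelihood. Numerator for B: 0.45·0.00470453 = 0.00211704.
Normalizing constant: 0.33·0.060789 + 0.45·0.00470453 + 0.22·0 = 0.0221774.
P(B | observation) = 0.00211704 / 0.0221774 = 0.0954592.

0.095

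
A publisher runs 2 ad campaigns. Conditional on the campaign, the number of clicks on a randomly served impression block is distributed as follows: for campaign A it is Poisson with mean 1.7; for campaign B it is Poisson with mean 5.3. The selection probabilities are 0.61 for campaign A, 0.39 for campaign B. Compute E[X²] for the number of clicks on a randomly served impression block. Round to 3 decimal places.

For each component E[X²] = Var + (mean)², giving A: 4.59; B: 33.39.
Overall E[X²] = 0.61·4.59 + 0.39·33.39 = 15.822.

15.822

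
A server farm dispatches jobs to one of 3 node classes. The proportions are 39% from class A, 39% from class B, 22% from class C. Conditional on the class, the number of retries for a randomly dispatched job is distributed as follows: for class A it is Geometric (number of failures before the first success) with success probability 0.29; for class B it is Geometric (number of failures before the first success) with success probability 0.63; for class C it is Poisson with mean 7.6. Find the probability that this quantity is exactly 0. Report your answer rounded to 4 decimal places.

0.3589

Conditional on each class, P(X = 0): A: 0.29; B: 0.63; C: 0.000500451.
By total probability, P(X = 0) = 0.39·0.29 + 0.39·0.63 + 0.22·0.000500451 = 0.35891.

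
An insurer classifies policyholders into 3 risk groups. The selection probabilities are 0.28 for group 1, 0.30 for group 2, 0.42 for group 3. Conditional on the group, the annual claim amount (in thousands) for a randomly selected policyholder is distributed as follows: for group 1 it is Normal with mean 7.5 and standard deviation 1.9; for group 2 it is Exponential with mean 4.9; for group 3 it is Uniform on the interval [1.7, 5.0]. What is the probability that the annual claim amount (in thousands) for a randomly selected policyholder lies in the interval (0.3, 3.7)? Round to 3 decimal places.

0.402

Conditional on each group, P(0.3 < X < 3.7): 1: 0.0226746; 2: 0.470649; 3: 0.606061.
By total probability, P(0.3 < X < 3.7) = 0.28·0.0226746 + 0.3·0.470649 + 0.42·0.606061 = 0.402089.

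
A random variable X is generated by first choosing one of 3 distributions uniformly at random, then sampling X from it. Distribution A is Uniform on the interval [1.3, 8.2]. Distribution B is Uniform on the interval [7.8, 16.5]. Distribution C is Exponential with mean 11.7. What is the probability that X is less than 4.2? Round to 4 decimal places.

Conditional on each component, P(X < 4.2): A: 0.42029; B: 0; C: 0.301608.
By total probability, P(X < 4.2) = 0.333333·0.42029 + 0.333333·0 + 0.333333·0.301608 = 0.240633.

0.2406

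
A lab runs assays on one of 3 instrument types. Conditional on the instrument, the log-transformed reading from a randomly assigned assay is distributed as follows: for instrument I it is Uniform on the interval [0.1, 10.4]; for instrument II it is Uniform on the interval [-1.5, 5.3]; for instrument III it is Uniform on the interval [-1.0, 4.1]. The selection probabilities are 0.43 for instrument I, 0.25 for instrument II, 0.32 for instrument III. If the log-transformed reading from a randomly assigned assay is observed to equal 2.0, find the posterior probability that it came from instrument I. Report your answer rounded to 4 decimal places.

Likelihoods f(2.0 | ·): I: 0.0970874; II: 0.147059; III: 0.196078.
Posterior ∝ prior × likelihood. Numerator for I: 0.43·0.0970874 = 0.0417476.
Normalizing constant: 0.43·0.0970874 + 0.25·0.147059 + 0.32·0.196078 = 0.141257.
P(I | observation) = 0.0417476 / 0.141257 = 0.295543.

0.2955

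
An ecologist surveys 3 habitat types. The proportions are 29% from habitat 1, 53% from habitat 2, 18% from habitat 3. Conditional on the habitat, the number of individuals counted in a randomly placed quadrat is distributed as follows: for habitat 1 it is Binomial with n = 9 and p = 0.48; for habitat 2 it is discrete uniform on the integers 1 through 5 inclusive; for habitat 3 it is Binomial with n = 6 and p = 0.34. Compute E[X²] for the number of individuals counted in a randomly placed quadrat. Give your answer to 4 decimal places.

12.8850

For each component E[X²] = Var + (mean)², giving 1: 20.9088; 2: 11; 3: 5.508.
Overall E[X²] = 0.29·20.9088 + 0.53·11 + 0.18·5.508 = 12.885.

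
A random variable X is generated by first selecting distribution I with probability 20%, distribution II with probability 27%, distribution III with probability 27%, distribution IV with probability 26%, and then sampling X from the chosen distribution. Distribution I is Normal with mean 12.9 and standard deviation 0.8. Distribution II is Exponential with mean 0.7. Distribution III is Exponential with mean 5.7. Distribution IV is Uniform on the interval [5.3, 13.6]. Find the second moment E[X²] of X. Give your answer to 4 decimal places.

For each component E[X²] = Var + (mean)², giving I: 167.05; II: 0.98; III: 64.98; IV: 95.0433.
Overall E[X²] = 0.2·167.05 + 0.27·0.98 + 0.27·64.98 + 0.26·95.0433 = 75.9305.

75.9305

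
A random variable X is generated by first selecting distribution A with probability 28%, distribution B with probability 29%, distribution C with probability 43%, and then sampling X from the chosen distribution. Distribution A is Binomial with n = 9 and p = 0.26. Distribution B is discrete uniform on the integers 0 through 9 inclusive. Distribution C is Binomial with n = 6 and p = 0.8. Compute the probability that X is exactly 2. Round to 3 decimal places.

Conditional on each component, P(X = 2): A: 0.295714; B: 0.1; C: 0.01536.
By total probability, P(X = 2) = 0.28·0.295714 + 0.29·0.1 + 0.43·0.01536 = 0.118405.

0.118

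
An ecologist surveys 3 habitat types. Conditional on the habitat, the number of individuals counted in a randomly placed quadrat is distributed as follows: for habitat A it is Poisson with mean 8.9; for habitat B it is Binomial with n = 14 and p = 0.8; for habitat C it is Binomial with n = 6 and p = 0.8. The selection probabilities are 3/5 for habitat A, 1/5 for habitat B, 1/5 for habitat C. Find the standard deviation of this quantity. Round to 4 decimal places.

Per component, A: μ=8.9, E[X²]=88.11; B: μ=11.2, E[X²]=127.68; C: μ=4.8, E[X²]=24.
E[X] = 0.6·8.9 + 0.2·11.2 + 0.2·4.8 = 8.54.
E[X²] = 0.6·88.11 + 0.2·127.68 + 0.2·24 = 83.202.
Var(X) = E[X²] − (E[X])² = 83.202 − 72.9316 = 10.2704.
SD(X) = √10.2704 = 3.20475.

3.2047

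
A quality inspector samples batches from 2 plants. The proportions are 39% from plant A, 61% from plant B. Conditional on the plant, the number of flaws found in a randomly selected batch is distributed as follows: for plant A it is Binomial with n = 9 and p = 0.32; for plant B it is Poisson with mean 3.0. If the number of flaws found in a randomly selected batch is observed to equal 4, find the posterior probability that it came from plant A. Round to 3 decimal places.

Likelihoods P(X=4 | ·): A: 0.192095; B: 0.168031.
Posterior ∝ prior × likelihood. Numerator for A: 0.39·0.192095 = 0.0749169.
Normalizing constant: 0.39·0.192095 + 0.61·0.168031 = 0.177416.
P(A | observation) = 0.0749169 / 0.177416 = 0.422267.

0.422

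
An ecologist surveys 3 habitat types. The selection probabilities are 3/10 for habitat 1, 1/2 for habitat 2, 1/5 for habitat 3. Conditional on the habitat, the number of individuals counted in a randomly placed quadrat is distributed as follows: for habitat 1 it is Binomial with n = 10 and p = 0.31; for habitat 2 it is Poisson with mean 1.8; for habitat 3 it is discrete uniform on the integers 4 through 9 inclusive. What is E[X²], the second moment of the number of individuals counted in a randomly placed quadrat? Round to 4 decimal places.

15.0780

For each component E[X²] = Var + (mean)², giving 1: 11.749; 2: 5.04; 3: 45.1667.
Overall E[X²] = 0.3·11.749 + 0.5·5.04 + 0.2·45.1667 = 15.078.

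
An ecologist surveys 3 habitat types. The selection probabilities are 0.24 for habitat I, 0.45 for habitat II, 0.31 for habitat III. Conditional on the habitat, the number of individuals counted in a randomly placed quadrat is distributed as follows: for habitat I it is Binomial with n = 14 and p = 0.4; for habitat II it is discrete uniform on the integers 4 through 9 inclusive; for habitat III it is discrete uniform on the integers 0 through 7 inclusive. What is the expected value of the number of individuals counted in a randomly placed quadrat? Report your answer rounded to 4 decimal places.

Component means — I: 5.6; II: 6.5; III: 3.5.
E[X] = 0.24·5.6 + 0.45·6.5 + 0.31·3.5 = 5.354.

5.3540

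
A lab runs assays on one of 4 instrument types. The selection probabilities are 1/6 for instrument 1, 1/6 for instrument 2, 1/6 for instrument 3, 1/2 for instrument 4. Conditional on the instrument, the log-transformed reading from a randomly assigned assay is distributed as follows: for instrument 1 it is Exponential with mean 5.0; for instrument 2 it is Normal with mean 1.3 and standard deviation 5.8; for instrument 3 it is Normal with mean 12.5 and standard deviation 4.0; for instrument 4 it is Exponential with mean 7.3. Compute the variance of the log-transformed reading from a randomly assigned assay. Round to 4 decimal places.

50.2064

Per component, 1: μ=5, E[X²]=50; 2: μ=1.3, E[X²]=35.33; 3: μ=12.5, E[X²]=172.25; 4: μ=7.3, E[X²]=106.58.
E[X] = 0.166667·5 + 0.166667·1.3 + 0.166667·12.5 + 0.5·7.3 = 6.78333.
E[X²] = 0.166667·50 + 0.166667·35.33 + 0.166667·172.25 + 0.5·106.58 = 96.22.
Var(X) = E[X²] − (E[X])² = 96.22 − 46.0136 = 50.2064.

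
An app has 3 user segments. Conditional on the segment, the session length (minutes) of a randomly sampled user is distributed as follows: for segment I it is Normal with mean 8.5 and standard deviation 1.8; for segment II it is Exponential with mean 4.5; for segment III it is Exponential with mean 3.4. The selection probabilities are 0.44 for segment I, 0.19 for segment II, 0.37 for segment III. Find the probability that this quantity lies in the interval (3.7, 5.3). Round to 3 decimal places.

Conditional on each segment, P(3.7 < X < 5.3): I: 0.0338898; II: 0.131492; III: 0.126427.
By total probability, P(3.7 < X < 5.3) = 0.44·0.0338898 + 0.19·0.131492 + 0.37·0.126427 = 0.0866729.

0.087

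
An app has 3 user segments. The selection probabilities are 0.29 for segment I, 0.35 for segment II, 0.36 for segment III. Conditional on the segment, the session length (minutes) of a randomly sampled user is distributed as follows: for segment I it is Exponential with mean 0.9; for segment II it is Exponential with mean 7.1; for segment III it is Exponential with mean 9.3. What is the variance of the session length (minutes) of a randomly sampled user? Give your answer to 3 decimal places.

60.893

Per component, I: μ=0.9, E[X²]=1.62; II: μ=7.1, E[X²]=100.82; III: μ=9.3, E[X²]=172.98.
E[X] = 0.29·0.9 + 0.35·7.1 + 0.36·9.3 = 6.094.
E[X²] = 0.29·1.62 + 0.35·100.82 + 0.36·172.98 = 98.0296.
Var(X) = E[X²] − (E[X])² = 98.0296 − 37.1368 = 60.8928.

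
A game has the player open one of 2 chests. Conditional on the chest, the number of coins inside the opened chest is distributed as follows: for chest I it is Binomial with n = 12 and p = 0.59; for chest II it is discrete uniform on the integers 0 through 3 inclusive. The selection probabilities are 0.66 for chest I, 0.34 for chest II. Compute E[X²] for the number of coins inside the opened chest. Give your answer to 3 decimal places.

36.189

For each component E[X²] = Var + (mean)², giving I: 53.0292; II: 3.5.
Overall E[X²] = 0.66·53.0292 + 0.34·3.5 = 36.1893.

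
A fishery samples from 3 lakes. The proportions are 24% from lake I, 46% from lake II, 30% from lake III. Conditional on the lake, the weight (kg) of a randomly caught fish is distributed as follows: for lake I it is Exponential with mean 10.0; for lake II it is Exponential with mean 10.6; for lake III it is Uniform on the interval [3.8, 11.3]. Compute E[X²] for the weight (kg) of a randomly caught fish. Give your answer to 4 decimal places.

169.8782

For each component E[X²] = Var + (mean)², giving I: 200; II: 224.72; III: 61.69.
Overall E[X²] = 0.24·200 + 0.46·224.72 + 0.3·61.69 = 169.878.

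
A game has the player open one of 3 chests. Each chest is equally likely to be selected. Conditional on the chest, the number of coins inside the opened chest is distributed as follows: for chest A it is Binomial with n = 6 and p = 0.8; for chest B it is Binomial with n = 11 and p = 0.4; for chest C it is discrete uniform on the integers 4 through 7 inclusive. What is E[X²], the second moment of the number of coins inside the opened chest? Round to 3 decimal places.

For each component E[X²] = Var + (mean)², giving A: 24; B: 22; C: 31.5.
Overall E[X²] = 0.333333·24 + 0.333333·22 + 0.333333·31.5 = 25.8333.

25.833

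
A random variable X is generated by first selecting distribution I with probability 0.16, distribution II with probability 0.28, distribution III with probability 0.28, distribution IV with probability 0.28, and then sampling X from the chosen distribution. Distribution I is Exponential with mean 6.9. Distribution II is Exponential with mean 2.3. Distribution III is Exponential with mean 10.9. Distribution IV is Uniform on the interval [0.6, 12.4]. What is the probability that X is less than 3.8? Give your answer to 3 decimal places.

0.452

Conditional on each component, P(X < 3.8): I: 0.423468; II: 0.808367; III: 0.294341; IV: 0.271186.
By total probability, P(X < 3.8) = 0.16·0.423468 + 0.28·0.808367 + 0.28·0.294341 + 0.28·0.271186 = 0.452446.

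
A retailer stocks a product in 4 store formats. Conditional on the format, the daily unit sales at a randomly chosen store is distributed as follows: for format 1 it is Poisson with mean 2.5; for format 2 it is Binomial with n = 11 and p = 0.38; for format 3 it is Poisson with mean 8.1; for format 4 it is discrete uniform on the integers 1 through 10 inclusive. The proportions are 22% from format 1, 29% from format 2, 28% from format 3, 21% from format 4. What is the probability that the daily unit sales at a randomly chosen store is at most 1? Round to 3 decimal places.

Conditional on each format, P(X ≤ 1): 1: 0.287297; 2: 0.0402864; 3: 0.00276221; 4: 0.1.
By total probability, P(X ≤ 1) = 0.22·0.287297 + 0.29·0.0402864 + 0.28·0.00276221 + 0.21·0.1 = 0.0966619.

0.097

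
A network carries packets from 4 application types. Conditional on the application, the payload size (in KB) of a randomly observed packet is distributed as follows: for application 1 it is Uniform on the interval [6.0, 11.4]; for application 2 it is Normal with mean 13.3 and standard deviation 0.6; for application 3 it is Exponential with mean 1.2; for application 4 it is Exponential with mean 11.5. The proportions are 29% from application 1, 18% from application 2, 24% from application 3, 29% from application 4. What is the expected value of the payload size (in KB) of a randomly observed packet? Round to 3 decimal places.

8.540

Component means — 1: 8.7; 2: 13.3; 3: 1.2; 4: 11.5.
E[X] = 0.29·8.7 + 0.18·13.3 + 0.24·1.2 + 0.29·11.5 = 8.54.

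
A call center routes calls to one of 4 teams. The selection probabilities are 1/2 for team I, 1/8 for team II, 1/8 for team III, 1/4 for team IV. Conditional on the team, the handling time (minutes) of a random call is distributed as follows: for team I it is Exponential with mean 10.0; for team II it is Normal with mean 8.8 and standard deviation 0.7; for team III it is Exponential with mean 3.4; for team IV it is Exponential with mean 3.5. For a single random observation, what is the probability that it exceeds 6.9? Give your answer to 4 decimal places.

0.4266

Conditional on each team, P(X > 6.9): I: 0.501576; II: 0.996679; III: 0.131413; IV: 0.139258.
By total probability, P(X > 6.9) = 0.5·0.501576 + 0.125·0.996679 + 0.125·0.131413 + 0.25·0.139258 = 0.426614.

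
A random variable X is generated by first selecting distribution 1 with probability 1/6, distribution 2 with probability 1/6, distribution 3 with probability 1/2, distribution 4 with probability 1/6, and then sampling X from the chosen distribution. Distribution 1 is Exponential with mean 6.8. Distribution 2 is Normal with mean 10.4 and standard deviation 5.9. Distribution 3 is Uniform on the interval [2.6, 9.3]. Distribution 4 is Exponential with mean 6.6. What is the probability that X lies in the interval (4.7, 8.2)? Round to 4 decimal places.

Conditional on each component, P(4.7 < X < 8.2): 1: 0.201559; 2: 0.187622; 3: 0.522388; 4: 0.201919.
By total probability, P(4.7 < X < 8.2) = 0.166667·0.201559 + 0.166667·0.187622 + 0.5·0.522388 + 0.166667·0.201919 = 0.359711.

0.3597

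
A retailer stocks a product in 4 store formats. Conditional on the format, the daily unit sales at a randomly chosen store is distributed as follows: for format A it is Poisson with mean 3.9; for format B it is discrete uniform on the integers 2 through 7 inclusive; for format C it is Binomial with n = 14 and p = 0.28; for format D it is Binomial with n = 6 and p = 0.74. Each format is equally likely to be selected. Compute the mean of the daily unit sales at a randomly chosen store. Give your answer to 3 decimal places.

4.190

Component means — A: 3.9; B: 4.5; C: 3.92; D: 4.44.
E[X] = 0.25·3.9 + 0.25·4.5 + 0.25·3.92 + 0.25·4.44 = 4.19.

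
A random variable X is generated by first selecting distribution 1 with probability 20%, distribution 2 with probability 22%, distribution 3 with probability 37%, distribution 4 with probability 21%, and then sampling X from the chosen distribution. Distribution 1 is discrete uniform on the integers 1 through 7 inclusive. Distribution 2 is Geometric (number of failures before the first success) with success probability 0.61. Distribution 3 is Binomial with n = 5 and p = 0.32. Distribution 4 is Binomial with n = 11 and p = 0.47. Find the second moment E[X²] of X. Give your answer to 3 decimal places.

11.859

For each component E[X²] = Var + (mean)², giving 1: 20; 2: 1.45687; 3: 3.648; 4: 29.469.
Overall E[X²] = 0.2·20 + 0.22·1.45687 + 0.37·3.648 + 0.21·29.469 = 11.8588.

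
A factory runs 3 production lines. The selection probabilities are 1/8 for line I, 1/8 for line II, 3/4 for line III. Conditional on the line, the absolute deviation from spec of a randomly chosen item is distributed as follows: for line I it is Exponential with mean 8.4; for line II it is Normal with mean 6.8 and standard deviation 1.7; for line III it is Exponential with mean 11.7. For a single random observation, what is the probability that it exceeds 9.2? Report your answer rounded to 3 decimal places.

Conditional on each line, P(X > 9.2): I: 0.33446; II: 0.0790096; III: 0.455516.
By total probability, P(X > 9.2) = 0.125·0.33446 + 0.125·0.0790096 + 0.75·0.455516 = 0.393321.

0.393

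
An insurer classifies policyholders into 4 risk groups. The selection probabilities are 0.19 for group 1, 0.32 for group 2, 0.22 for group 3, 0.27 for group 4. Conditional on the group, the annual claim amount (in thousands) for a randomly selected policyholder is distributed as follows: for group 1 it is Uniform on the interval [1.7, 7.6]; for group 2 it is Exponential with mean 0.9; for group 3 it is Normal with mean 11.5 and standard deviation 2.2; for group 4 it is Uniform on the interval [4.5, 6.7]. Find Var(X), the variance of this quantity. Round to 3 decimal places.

Per component, 1: μ=4.65, E[X²]=24.5233; 2: μ=0.9, E[X²]=1.62; 3: μ=11.5, E[X²]=137.09; 4: μ=5.6, E[X²]=31.7633.
E[X] = 0.19·4.65 + 0.32·0.9 + 0.22·11.5 + 0.27·5.6 = 5.2135.
E[X²] = 0.19·24.5233 + 0.32·1.62 + 0.22·137.09 + 0.27·31.7633 = 43.9137.
Var(X) = E[X²] − (E[X])² = 43.9137 − 27.1806 = 16.7332.

16.733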